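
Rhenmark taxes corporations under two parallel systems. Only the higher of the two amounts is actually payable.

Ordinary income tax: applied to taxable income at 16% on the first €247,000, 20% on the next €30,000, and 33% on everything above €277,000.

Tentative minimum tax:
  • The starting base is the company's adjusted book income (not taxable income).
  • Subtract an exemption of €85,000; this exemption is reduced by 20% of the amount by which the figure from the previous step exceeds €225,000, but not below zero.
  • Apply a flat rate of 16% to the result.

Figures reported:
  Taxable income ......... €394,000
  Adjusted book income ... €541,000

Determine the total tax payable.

Tentative minimum tax:
  Base (adjusted book income): €541,000
  Exemption: €85,000 − 20% × (€541,000 − €225,000) = €85,000 − €63,200 = €21,800
  Base: €541,000 − €21,800 = €519,200
  €519,200 × 16% = €83,072

Ordinary income tax:
  €247,000 × 16% = €39,520
  €30,000 × 20% = €6,000
  €117,000 × 33% = €38,610
  → €84,130

€84,130 > €83,072, so the ordinary income tax governs.

€84,130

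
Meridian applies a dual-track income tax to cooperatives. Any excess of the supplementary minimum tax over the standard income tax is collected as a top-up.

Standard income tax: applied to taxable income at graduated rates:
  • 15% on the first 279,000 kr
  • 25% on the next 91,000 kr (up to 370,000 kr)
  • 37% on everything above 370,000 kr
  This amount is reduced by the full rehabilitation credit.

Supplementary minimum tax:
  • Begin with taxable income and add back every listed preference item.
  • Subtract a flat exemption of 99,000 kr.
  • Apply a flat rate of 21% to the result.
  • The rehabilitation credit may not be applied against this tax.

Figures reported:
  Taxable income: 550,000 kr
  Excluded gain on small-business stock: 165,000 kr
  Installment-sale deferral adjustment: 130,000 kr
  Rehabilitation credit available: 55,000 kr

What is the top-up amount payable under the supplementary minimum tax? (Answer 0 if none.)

80,460 kr

Supplementary minimum tax:
  Adjusted income: 550,000 kr + 165,000 kr + 130,000 kr = 845,000 kr
  Less exemption 99,000 kr → base 746,000 kr
  746,000 kr × 21% = 156,660 kr

Standard income tax:
  279,000 kr × 15% = 41,850 kr
  91,000 kr × 25% = 22,750 kr
  180,000 kr × 37% = 66,600 kr
  → 131,200 kr
  Less rehabilitation credit 55,000 kr → 76,200 kr

Excess of supplementary minimum tax over standard income tax: 156,660 kr − 76,200 kr = 80,460 kr.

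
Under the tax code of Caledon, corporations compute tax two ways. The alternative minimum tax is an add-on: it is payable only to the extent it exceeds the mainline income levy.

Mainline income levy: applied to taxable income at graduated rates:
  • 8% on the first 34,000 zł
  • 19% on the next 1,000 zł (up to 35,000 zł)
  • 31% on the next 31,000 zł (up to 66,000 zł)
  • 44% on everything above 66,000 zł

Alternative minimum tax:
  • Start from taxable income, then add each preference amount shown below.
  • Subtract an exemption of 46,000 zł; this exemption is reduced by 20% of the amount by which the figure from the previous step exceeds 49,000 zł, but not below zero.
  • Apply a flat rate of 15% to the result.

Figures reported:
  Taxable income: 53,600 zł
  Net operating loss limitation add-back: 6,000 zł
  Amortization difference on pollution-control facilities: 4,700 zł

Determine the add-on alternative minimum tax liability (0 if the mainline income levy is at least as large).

Mainline income levy:
  34,000 zł × 8% = 2,720 zł
  1,000 zł × 19% = 190 zł
  18,600 zł × 31% = 5,766 zł
  → 8,676 zł

Alternative minimum tax:
  Adjusted income: 53,600 zł + 6,000 zł + 4,700 zł = 64,300 zł
  Exemption: 46,000 zł − 20% × (64,300 zł − 49,000 zł) = 46,000 zł − 3,060 zł = 42,940 zł
  Base: 64,300 zł − 42,940 zł = 21,360 zł
  21,360 zł × 15% = 3,204 zł

3,204 zł ≤ 8,676 zł, so no add-on is due.

0 zł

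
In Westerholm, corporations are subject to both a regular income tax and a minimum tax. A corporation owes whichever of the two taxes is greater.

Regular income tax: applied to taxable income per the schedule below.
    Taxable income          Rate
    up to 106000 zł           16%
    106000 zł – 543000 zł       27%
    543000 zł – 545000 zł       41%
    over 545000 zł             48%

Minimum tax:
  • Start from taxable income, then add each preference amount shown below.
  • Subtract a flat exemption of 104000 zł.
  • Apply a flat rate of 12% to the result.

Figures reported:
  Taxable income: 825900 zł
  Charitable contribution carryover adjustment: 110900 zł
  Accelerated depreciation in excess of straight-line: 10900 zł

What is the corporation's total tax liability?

Minimum tax:
  Adjusted income: 825900 zł + 110900 zł + 10900 zł = 947700 zł
  Less exemption 104000 zł → base 843700 zł
  843700 zł × 12% = 101244 zł

Regular income tax:
  106000 zł × 16% = 16960 zł
  437000 zł × 27% = 117990 zł
  2000 zł × 41% = 820 zł
  280900 zł × 48% = 134832 zł
  → 270602 zł

270602 zł > 101244 zł, so the regular income tax governs.

270602 zł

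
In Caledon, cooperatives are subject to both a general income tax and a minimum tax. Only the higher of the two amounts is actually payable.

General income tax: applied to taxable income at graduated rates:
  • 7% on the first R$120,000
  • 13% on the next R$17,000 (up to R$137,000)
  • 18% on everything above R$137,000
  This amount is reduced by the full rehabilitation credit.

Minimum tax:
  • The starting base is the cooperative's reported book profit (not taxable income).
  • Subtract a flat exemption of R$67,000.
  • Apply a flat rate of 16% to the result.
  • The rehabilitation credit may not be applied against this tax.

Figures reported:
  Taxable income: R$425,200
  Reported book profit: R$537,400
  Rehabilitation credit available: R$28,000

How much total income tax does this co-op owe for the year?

R$75,264

Minimum tax:
  Base (reported book profit): R$537,400
  Less exemption R$67,000 → base R$470,400
  R$470,400 × 16% = R$75,264

General income tax:
  R$120,000 × 7% = R$8,400
  R$17,000 × 13% = R$2,210
  R$288,200 × 18% = R$51,876
  → R$62,486
  Less rehabilitation credit R$28,000 → R$34,486

R$75,264 > R$34,486, so the minimum tax is the binding amount.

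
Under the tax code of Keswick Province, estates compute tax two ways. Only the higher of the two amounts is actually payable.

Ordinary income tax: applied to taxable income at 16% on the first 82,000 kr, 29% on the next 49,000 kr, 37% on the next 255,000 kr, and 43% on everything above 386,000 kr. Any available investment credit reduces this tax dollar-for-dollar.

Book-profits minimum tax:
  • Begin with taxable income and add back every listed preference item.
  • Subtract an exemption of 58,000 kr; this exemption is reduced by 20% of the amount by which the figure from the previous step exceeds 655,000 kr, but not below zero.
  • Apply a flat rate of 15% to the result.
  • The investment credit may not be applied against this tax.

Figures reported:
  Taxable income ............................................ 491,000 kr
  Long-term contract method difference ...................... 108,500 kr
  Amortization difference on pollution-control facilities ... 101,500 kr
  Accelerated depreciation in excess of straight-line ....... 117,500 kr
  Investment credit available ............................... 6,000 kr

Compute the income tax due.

160,830 kr

Ordinary income tax:
  82,000 kr × 16% = 13,120 kr
  49,000 kr × 29% = 14,210 kr
  255,000 kr × 37% = 94,350 kr
  105,000 kr × 43% = 45,150 kr
  → 166,830 kr
  Less investment credit 6,000 kr → 160,830 kr

Book-profits minimum tax:
  Adjusted income: 491,000 kr + 108,500 kr + 101,500 kr + 117,500 kr = 818,500 kr
  Exemption: 58,000 kr − 20% × (818,500 kr − 655,000 kr) = 58,000 kr − 32,700 kr = 25,300 kr
  Base: 818,500 kr − 25,300 kr = 793,200 kr
  793,200 kr × 15% = 118,980 kr

160,830 kr > 118,980 kr, so the ordinary income tax governs.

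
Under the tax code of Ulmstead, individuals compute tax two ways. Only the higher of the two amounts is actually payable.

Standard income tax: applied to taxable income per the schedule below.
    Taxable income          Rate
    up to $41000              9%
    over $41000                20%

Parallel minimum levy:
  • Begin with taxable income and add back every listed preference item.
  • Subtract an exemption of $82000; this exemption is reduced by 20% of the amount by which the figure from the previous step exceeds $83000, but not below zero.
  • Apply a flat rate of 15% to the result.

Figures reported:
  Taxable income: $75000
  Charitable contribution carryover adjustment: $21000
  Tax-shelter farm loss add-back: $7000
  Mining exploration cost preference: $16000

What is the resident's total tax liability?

Standard income tax:
  $41000 × 9% = $3690
  $34000 × 20% = $6800
  → $10490

Parallel minimum levy:
  Adjusted income: $75000 + $21000 + $7000 + $16000 = $119000
  Exemption: $82000 − 20% × ($119000 − $83000) = $82000 − $7200 = $74800
  Base: $119000 − $74800 = $44200
  $44200 × 15% = $6630

$10490 > $6630, so the standard income tax governs.

$10490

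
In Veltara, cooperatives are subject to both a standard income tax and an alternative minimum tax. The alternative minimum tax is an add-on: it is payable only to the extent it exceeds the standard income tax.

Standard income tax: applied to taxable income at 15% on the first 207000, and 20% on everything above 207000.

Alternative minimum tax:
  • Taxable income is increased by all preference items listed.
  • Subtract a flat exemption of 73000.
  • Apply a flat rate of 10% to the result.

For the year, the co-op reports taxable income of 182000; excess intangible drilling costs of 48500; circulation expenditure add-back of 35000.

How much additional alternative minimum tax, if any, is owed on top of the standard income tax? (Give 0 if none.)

Alternative minimum tax:
  Adjusted income: 182000 + 48500 + 35000 = 265500
  Less exemption 73000 → base 192500
  192500 × 10% = 19250

Standard income tax:
  182000 × 15% = 27300

19250 ≤ 27300, so no add-on is due.

0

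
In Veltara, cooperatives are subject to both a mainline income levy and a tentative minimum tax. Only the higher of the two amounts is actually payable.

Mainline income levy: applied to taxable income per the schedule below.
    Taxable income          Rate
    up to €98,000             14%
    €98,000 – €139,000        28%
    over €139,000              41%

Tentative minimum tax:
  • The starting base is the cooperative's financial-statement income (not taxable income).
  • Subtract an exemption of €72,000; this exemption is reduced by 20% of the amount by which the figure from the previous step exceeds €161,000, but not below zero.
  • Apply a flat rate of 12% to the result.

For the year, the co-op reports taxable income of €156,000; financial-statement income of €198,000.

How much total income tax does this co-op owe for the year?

Mainline income levy:
  €98,000 × 14% = €13,720
  €41,000 × 28% = €11,480
  €17,000 × 41% = €6,970
  → €32,170

Tentative minimum tax:
  Base (financial-statement income): €198,000
  Exemption: €72,000 − 20% × (€198,000 − €161,000) = €72,000 − €7,400 = €64,600
  Base: €198,000 − €64,600 = €133,400
  €133,400 × 12% = €16,008

€32,170 > €16,008, so the mainline income levy governs.

€32,170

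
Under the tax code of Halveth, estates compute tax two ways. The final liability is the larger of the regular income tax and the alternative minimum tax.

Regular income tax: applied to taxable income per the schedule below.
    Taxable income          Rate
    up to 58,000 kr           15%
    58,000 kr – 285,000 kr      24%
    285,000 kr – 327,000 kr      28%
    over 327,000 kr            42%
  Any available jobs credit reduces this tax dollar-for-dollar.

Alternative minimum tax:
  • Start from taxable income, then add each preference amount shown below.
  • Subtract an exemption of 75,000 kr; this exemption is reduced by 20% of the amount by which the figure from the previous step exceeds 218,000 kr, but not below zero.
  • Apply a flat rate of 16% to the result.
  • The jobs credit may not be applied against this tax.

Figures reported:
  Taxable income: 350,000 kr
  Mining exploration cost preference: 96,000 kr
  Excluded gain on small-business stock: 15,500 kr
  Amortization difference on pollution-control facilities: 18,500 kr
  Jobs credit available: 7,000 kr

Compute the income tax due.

Alternative minimum tax:
  Adjusted income: 350,000 kr + 96,000 kr + 15,500 kr + 18,500 kr = 480,000 kr
  Exemption: 75,000 kr − 20% × (480,000 kr − 218,000 kr) = 75,000 kr − 52,400 kr = 22,600 kr
  Base: 480,000 kr − 22,600 kr = 457,400 kr
  457,400 kr × 16% = 73,184 kr

Regular income tax:
  58,000 kr × 15% = 8,700 kr
  227,000 kr × 24% = 54,480 kr
  42,000 kr × 28% = 11,760 kr
  23,000 kr × 42% = 9,660 kr
  → 84,600 kr
  Less jobs credit 7,000 kr → 77,600 kr

77,600 kr > 73,184 kr, so the regular income tax governs.

77,600 kr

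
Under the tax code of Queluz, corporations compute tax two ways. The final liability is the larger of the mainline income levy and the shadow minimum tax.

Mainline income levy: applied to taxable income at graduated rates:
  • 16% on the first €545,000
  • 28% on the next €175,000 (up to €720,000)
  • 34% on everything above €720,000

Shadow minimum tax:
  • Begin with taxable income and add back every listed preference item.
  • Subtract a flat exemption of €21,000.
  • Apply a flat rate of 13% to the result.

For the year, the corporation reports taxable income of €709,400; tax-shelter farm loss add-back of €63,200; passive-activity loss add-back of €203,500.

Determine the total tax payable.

€133,232

Shadow minimum tax:
  Adjusted income: €709,400 + €63,200 + €203,500 = €976,100
  Less exemption €21,000 → base €955,100
  €955,100 × 13% = €124,163

Mainline income levy:
  €545,000 × 16% = €87,200
  €164,400 × 28% = €46,032
  → €133,232

€133,232 > €124,163, so the mainline income levy governs.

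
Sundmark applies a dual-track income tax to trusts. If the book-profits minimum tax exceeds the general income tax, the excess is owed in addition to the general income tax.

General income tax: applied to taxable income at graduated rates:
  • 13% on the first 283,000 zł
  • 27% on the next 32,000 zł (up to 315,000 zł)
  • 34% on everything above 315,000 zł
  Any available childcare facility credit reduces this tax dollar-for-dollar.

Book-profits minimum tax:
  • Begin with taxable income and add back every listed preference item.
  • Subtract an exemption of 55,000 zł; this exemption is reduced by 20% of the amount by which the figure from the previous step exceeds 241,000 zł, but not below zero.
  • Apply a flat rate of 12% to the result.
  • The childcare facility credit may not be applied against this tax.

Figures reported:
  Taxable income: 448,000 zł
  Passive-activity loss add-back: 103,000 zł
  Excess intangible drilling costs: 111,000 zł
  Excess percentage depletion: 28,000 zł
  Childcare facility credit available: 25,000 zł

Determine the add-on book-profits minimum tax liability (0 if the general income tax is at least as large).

17,150 zł

Book-profits minimum tax:
  Adjusted income: 448,000 zł + 103,000 zł + 111,000 zł + 28,000 zł = 690,000 zł
  Exemption: 20% × (690,000 zł − 241,000 zł) = 89,800 zł ≥ 55,000 zł, so the exemption is fully phased out
  Base: 690,000 zł − 0 zł = 690,000 zł
  690,000 zł × 12% = 82,800 zł

General income tax:
  283,000 zł × 13% = 36,790 zł
  32,000 zł × 27% = 8,640 zł
  133,000 zł × 34% = 45,220 zł
  → 90,650 zł
  Less childcare facility credit 25,000 zł → 65,650 zł

Excess of book-profits minimum tax over general income tax: 82,800 zł − 65,650 zł = 17,150 zł.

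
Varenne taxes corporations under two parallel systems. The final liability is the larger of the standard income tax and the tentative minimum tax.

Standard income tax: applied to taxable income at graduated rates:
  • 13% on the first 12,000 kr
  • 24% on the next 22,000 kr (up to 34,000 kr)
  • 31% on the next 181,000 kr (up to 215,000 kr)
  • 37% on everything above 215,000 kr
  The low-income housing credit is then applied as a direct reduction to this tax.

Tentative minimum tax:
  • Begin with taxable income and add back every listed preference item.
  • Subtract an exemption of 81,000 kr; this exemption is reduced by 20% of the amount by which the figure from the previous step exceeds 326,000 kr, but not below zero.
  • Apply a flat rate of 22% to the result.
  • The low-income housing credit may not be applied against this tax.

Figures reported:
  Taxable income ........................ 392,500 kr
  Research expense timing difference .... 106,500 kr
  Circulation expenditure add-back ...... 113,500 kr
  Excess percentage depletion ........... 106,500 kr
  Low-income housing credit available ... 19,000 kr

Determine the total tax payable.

Tentative minimum tax:
  Adjusted income: 392,500 kr + 106,500 kr + 113,500 kr + 106,500 kr = 719,000 kr
  Exemption: 81,000 kr − 20% × (719,000 kr − 326,000 kr) = 81,000 kr − 78,600 kr = 2,400 kr
  Base: 719,000 kr − 2,400 kr = 716,600 kr
  716,600 kr × 22% = 157,652 kr

Standard income tax:
  12,000 kr × 13% = 1,560 kr
  22,000 kr × 24% = 5,280 kr
  181,000 kr × 31% = 56,110 kr
  177,500 kr × 37% = 65,675 kr
  → 128,625 kr
  Less low-income housing credit 19,000 kr → 109,625 kr

157,652 kr > 109,625 kr, so the tentative minimum tax is the binding amount.

157,652 kr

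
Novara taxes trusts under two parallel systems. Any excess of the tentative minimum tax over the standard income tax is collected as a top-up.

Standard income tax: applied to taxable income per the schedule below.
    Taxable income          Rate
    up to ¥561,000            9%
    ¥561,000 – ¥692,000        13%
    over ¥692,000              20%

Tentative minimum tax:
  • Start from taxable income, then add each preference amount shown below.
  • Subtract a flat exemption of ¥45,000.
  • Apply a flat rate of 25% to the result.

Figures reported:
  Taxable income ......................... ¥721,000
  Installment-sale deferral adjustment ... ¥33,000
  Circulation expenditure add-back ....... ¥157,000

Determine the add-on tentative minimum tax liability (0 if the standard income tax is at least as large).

Tentative minimum tax:
  Adjusted income: ¥721,000 + ¥33,000 + ¥157,000 = ¥911,000
  Less exemption ¥45,000 → base ¥866,000
  ¥866,000 × 25% = ¥216,500

Standard income tax:
  ¥561,000 × 9% = ¥50,490
  ¥131,000 × 13% = ¥17,030
  ¥29,000 × 20% = ¥5,800
  → ¥73,320

Excess of tentative minimum tax over standard income tax: ¥216,500 − ¥73,320 = ¥143,180.

¥143,180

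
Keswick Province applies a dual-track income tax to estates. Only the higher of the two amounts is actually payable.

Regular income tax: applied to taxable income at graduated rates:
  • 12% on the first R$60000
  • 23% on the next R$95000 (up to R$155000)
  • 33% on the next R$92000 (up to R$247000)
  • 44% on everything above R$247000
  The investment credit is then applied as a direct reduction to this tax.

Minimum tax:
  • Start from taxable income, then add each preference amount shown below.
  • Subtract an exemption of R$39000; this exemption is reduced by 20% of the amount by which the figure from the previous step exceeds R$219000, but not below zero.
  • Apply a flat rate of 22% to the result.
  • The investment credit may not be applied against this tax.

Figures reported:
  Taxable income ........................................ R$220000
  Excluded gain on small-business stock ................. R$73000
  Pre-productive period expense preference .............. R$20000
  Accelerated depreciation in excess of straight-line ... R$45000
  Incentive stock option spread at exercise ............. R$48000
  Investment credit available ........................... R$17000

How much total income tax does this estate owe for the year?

R$88968

Regular income tax:
  R$60000 × 12% = R$7200
  R$95000 × 23% = R$21850
  R$65000 × 33% = R$21450
  → R$50500
  Less investment credit R$17000 → R$33500

Minimum tax:
  Adjusted income: R$220000 + R$73000 + R$20000 + R$45000 + R$48000 = R$406000
  Exemption: R$39000 − 20% × (R$406000 − R$219000) = R$39000 − R$37400 = R$1600
  Base: R$406000 − R$1600 = R$404400
  R$404400 × 22% = R$88968

R$88968 > R$33500, so the minimum tax is the binding amount.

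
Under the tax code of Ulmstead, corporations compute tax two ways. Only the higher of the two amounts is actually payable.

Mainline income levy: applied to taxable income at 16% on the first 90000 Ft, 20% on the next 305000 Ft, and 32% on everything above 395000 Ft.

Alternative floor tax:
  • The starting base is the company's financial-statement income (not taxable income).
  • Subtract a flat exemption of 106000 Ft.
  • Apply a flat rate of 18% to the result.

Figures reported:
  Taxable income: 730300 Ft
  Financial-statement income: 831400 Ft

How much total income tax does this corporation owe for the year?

Alternative floor tax:
  Base (financial-statement income): 831400 Ft
  Less exemption 106000 Ft → base 725400 Ft
  725400 Ft × 18% = 130572 Ft

Mainline income levy:
  90000 Ft × 16% = 14400 Ft
  305000 Ft × 20% = 61000 Ft
  335300 Ft × 32% = 107296 Ft
  → 182696 Ft

182696 Ft > 130572 Ft, so the mainline income levy governs.

182696 Ft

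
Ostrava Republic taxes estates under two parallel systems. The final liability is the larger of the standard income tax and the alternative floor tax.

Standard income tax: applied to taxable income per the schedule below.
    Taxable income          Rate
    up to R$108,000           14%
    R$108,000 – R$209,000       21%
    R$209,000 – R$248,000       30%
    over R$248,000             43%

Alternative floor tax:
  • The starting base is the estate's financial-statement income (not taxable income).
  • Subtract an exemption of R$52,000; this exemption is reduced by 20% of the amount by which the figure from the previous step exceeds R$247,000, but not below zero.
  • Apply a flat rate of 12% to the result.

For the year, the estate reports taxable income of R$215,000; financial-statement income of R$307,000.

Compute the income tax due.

R$38,130

Standard income tax:
  R$108,000 × 14% = R$15,120
  R$101,000 × 21% = R$21,210
  R$6,000 × 30% = R$1,800
  → R$38,130

Alternative floor tax:
  Base (financial-statement income): R$307,000
  Exemption: R$52,000 − 20% × (R$307,000 − R$247,000) = R$52,000 − R$12,000 = R$40,000
  Base: R$307,000 − R$40,000 = R$267,000
  R$267,000 × 12% = R$32,040

R$38,130 > R$32,040, so the standard income tax governs.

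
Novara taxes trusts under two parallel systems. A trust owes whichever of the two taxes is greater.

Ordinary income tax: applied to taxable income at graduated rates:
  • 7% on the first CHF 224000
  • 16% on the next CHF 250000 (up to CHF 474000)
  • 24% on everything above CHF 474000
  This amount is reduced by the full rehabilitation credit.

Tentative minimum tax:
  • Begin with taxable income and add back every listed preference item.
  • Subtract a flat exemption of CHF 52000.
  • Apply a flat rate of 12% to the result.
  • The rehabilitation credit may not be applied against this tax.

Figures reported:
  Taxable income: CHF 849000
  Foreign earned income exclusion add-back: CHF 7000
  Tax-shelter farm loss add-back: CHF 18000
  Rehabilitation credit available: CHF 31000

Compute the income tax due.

CHF 114680

Tentative minimum tax:
  Adjusted income: CHF 849000 + CHF 7000 + CHF 18000 = CHF 874000
  Less exemption CHF 52000 → base CHF 822000
  CHF 822000 × 12% = CHF 98640

Ordinary income tax:
  CHF 224000 × 7% = CHF 15680
  CHF 250000 × 16% = CHF 40000
  CHF 375000 × 24% = CHF 90000
  → CHF 145680
  Less rehabilitation credit CHF 31000 → CHF 114680

CHF 114680 > CHF 98640, so the ordinary income tax governs.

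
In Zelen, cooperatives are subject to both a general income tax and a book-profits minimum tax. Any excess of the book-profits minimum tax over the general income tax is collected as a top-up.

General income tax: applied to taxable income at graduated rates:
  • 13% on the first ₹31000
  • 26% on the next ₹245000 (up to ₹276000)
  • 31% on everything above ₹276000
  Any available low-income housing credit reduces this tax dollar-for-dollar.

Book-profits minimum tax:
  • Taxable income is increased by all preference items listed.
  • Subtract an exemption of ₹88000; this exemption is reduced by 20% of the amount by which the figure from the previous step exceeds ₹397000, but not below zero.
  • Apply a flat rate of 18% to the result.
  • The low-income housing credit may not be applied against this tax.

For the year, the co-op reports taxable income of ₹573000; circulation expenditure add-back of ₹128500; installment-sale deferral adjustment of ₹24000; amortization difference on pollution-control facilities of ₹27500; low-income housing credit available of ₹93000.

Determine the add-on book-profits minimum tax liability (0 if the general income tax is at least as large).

₹65716

Book-profits minimum tax:
  Adjusted income: ₹573000 + ₹128500 + ₹24000 + ₹27500 = ₹753000
  Exemption: ₹88000 − 20% × (₹753000 − ₹397000) = ₹88000 − ₹71200 = ₹16800
  Base: ₹753000 − ₹16800 = ₹736200
  ₹736200 × 18% = ₹132516

General income tax:
  ₹31000 × 13% = ₹4030
  ₹245000 × 26% = ₹63700
  ₹297000 × 31% = ₹92070
  → ₹159800
  Less low-income housing credit ₹93000 → ₹66800

Excess of book-profits minimum tax over general income tax: ₹132516 − ₹66800 = ₹65716.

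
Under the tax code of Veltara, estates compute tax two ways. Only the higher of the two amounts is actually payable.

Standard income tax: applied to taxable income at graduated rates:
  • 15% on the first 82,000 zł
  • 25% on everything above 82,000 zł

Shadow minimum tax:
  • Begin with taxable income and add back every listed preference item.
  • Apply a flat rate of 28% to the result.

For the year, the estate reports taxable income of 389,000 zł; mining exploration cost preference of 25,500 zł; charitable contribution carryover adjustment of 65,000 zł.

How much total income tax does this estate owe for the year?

Standard income tax:
  82,000 zł × 15% = 12,300 zł
  307,000 zł × 25% = 76,750 zł
  → 89,050 zł

Shadow minimum tax:
  Adjusted income: 389,000 zł + 25,500 zł + 65,000 zł = 479,500 zł
  479,500 zł × 28% = 134,260 zł

134,260 zł > 89,050 zł, so the shadow minimum tax is the binding amount.

134,260 zł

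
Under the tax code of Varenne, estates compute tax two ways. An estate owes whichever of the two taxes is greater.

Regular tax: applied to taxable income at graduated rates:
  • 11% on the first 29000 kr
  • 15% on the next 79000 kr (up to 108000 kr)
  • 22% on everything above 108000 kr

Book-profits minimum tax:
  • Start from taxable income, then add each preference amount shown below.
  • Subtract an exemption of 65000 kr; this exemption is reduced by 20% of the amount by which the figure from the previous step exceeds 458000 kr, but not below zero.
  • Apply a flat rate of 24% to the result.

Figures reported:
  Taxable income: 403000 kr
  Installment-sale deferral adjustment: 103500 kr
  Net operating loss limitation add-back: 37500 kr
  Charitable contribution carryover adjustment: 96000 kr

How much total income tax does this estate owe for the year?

146736 kr

Regular tax:
  29000 kr × 11% = 3190 kr
  79000 kr × 15% = 11850 kr
  295000 kr × 22% = 64900 kr
  → 79940 kr

Book-profits minimum tax:
  Adjusted income: 403000 kr + 103500 kr + 37500 kr + 96000 kr = 640000 kr
  Exemption: 65000 kr − 20% × (640000 kr − 458000 kr) = 65000 kr − 36400 kr = 28600 kr
  Base: 640000 kr − 28600 kr = 611400 kr
  611400 kr × 24% = 146736 kr

146736 kr > 79940 kr, so the book-profits minimum tax is the binding amount.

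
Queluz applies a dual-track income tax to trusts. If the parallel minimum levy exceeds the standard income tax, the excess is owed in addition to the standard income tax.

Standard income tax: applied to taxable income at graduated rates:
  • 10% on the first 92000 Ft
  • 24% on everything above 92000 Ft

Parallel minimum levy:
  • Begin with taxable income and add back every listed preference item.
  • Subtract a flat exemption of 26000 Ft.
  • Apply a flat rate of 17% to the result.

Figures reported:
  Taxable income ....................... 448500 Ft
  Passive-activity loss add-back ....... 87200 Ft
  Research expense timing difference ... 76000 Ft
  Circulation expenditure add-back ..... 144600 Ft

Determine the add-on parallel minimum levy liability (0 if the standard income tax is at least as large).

29391 Ft

Parallel minimum levy:
  Adjusted income: 448500 Ft + 87200 Ft + 76000 Ft + 144600 Ft = 756300 Ft
  Less exemption 26000 Ft → base 730300 Ft
  730300 Ft × 17% = 124151 Ft

Standard income tax:
  92000 Ft × 10% = 9200 Ft
  356500 Ft × 24% = 85560 Ft
  → 94760 Ft

Excess of parallel minimum levy over standard income tax: 124151 Ft − 94760 Ft = 29391 Ft.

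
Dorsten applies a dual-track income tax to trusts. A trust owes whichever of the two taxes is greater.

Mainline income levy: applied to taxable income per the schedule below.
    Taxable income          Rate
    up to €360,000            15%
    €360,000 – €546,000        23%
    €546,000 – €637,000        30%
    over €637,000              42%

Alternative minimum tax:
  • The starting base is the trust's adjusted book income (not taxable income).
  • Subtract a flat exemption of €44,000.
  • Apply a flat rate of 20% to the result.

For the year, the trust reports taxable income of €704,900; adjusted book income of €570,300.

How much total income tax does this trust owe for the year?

Mainline income levy:
  €360,000 × 15% = €54,000
  €186,000 × 23% = €42,780
  €91,000 × 30% = €27,300
  €67,900 × 42% = €28,518
  → €152,598

Alternative minimum tax:
  Base (adjusted book income): €570,300
  Less exemption €44,000 → base €526,300
  €526,300 × 20% = €105,260

€152,598 > €105,260, so the mainline income levy governs.

€152,598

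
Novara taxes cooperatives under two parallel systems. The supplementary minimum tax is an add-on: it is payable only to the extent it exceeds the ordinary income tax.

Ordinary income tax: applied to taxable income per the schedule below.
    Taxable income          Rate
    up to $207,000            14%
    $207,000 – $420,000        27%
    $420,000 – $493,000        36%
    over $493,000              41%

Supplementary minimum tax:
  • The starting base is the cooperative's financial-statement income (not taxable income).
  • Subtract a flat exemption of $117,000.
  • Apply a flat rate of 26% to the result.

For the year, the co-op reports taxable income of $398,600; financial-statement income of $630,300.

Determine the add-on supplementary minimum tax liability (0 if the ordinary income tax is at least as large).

Supplementary minimum tax:
  Base (financial-statement income): $630,300
  Less exemption $117,000 → base $513,300
  $513,300 × 26% = $133,458

Ordinary income tax:
  $207,000 × 14% = $28,980
  $191,600 × 27% = $51,732
  → $80,712

Excess of supplementary minimum tax over ordinary income tax: $133,458 − $80,712 = $52,746.

$52,746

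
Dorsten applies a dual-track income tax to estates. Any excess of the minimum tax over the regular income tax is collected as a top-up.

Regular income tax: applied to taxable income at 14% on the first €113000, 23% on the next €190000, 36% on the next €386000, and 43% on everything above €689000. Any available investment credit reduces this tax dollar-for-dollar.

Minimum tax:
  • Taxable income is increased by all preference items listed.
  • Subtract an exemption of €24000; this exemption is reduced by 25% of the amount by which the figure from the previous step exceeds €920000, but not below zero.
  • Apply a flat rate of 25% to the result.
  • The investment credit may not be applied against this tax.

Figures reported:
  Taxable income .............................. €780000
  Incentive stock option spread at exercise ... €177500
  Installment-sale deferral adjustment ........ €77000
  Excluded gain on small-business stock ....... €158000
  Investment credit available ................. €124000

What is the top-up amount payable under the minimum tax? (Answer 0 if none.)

Regular income tax:
  €113000 × 14% = €15820
  €190000 × 23% = €43700
  €386000 × 36% = €138960
  €91000 × 43% = €39130
  → €237610
  Less investment credit €124000 → €113610

Minimum tax:
  Adjusted income: €780000 + €177500 + €77000 + €158000 = €1192500
  Exemption: 25% × (€1192500 − €920000) = €68125 ≥ €24000, so the exemption is fully phased out
  Base: €1192500 − €0 = €1192500
  €1192500 × 25% = €298125

Excess of minimum tax over regular income tax: €298125 − €113610 = €184515.

€184515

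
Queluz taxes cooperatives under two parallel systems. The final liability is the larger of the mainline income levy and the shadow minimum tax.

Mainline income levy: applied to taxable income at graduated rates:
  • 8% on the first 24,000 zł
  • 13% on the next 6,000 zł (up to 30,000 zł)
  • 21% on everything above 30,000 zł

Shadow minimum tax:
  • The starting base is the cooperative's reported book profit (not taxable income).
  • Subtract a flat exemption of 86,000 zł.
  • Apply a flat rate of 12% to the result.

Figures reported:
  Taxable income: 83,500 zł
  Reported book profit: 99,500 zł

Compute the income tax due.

13,935 zł

Mainline income levy:
  24,000 zł × 8% = 1,920 zł
  6,000 zł × 13% = 780 zł
  53,500 zł × 21% = 11,235 zł
  → 13,935 zł

Shadow minimum tax:
  Base (reported book profit): 99,500 zł
  Less exemption 86,000 zł → base 13,500 zł
  13,500 zł × 12% = 1,620 zł

13,935 zł > 1,620 zł, so the mainline income levy governs.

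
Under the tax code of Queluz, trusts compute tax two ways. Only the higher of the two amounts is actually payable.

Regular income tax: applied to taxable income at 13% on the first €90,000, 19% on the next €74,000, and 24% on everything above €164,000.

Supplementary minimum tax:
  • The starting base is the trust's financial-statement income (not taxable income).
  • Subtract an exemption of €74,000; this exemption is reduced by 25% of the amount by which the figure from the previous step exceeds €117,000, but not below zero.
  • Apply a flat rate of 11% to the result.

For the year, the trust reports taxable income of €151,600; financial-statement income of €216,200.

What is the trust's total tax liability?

Regular income tax:
  €90,000 × 13% = €11,700
  €61,600 × 19% = €11,704
  → €23,404

Supplementary minimum tax:
  Base (financial-statement income): €216,200
  Exemption: €74,000 − 25% × (€216,200 − €117,000) = €74,000 − €24,800 = €49,200
  Base: €216,200 − €49,200 = €167,000
  €167,000 × 11% = €18,370

€23,404 > €18,370, so the regular income tax governs.

€23,404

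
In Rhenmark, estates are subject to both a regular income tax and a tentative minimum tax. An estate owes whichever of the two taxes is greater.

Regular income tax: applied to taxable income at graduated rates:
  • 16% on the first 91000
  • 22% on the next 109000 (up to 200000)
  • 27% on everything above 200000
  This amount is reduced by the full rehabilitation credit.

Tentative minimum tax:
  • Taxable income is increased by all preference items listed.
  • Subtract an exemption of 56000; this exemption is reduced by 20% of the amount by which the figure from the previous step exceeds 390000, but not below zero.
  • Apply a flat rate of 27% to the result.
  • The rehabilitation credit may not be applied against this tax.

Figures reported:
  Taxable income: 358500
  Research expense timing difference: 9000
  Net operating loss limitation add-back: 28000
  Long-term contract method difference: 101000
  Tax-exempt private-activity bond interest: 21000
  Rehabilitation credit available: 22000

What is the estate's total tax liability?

Tentative minimum tax:
  Adjusted income: 358500 + 9000 + 28000 + 101000 + 21000 = 517500
  Exemption: 56000 − 20% × (517500 − 390000) = 56000 − 25500 = 30500
  Base: 517500 − 30500 = 487000
  487000 × 27% = 131490

Regular income tax:
  91000 × 16% = 14560
  109000 × 22% = 23980
  158500 × 27% = 42795
  → 81335
  Less rehabilitation credit 22000 → 59335

131490 > 59335, so the tentative minimum tax is the binding amount.

131490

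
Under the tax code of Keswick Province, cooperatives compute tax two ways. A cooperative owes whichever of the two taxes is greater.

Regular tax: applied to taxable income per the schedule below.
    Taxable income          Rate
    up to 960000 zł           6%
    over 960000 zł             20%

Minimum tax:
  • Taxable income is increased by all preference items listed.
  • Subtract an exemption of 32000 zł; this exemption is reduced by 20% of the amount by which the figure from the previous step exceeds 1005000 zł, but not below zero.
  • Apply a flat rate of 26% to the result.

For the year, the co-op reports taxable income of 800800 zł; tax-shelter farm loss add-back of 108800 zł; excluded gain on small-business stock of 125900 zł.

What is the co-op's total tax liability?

Minimum tax:
  Adjusted income: 800800 zł + 108800 zł + 125900 zł = 1035500 zł
  Exemption: 32000 zł − 20% × (1035500 zł − 1005000 zł) = 32000 zł − 6100 zł = 25900 zł
  Base: 1035500 zł − 25900 zł = 1009600 zł
  1009600 zł × 26% = 262496 zł

Regular tax:
  800800 zł × 6% = 48048 zł

262496 zł > 48048 zł, so the minimum tax is the binding amount.

262496 zł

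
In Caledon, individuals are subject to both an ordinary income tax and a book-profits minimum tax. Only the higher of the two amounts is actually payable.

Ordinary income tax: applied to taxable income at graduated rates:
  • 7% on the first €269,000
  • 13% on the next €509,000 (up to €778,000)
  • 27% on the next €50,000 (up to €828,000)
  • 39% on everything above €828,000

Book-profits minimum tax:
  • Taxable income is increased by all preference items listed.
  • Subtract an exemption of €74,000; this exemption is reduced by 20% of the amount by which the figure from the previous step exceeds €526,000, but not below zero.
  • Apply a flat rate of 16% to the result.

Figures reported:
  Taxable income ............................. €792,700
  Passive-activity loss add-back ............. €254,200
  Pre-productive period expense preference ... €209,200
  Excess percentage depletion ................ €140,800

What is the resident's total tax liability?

Ordinary income tax:
  €269,000 × 7% = €18,830
  €509,000 × 13% = €66,170
  €14,700 × 27% = €3,969
  → €88,969

Book-profits minimum tax:
  Adjusted income: €792,700 + €254,200 + €209,200 + €140,800 = €1,396,900
  Exemption: 20% × (€1,396,900 − €526,000) = €174,180 ≥ €74,000, so the exemption is fully phased out
  Base: €1,396,900 − €0 = €1,396,900
  €1,396,900 × 16% = €223,504

€223,504 > €88,969, so the book-profits minimum tax is the binding amount.

€223,504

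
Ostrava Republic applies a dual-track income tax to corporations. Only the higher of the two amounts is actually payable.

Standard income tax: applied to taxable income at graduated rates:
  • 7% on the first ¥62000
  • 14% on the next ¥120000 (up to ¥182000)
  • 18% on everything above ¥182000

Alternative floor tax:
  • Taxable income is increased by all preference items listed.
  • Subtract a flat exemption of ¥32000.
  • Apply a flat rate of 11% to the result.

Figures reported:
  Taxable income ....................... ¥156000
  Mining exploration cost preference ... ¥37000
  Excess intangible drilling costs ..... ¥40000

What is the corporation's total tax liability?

Standard income tax:
  ¥62000 × 7% = ¥4340
  ¥94000 × 14% = ¥13160
  → ¥17500

Alternative floor tax:
  Adjusted income: ¥156000 + ¥37000 + ¥40000 = ¥233000
  Less exemption ¥32000 → base ¥201000
  ¥201000 × 11% = ¥22110

¥22110 > ¥17500, so the alternative floor tax is the binding amount.

¥22110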